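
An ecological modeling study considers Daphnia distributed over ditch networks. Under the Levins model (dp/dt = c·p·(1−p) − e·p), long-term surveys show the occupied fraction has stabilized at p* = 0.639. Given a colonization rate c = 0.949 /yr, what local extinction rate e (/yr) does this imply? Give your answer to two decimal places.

At equilibrium c(1−p*) = e.
e = 0.949 × (1 − 0.639) = 0.949 × 0.3610 = 0.3426.

0.34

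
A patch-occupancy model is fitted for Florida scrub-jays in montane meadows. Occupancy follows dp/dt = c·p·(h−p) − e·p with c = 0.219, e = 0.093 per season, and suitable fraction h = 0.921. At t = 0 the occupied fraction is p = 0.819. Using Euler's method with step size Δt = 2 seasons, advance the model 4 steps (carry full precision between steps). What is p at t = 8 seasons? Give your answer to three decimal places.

0.572

Update rule: p ← p + [c·p·(h−p) − e·p]·Δt with Δt = 2.
t = 2: p = 0.81900 + (-0.11574) = 0.70326
t = 4: p = 0.70326 + (-0.06373) = 0.63952
t = 6: p = 0.63952 + (-0.04011) = 0.59942
t = 8: p = 0.59942 + (-0.02706) = 0.57235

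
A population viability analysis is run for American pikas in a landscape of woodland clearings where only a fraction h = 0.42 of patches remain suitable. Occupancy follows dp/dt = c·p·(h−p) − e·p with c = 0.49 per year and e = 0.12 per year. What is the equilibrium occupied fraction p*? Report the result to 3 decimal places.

Setting dp/dt = 0 and dividing by p* gives c·(h−p*) = e.
So p* = h − e/c = 0.42 − 0.12/0.49 = 0.42 − 0.2449 = 0.1751.

0.175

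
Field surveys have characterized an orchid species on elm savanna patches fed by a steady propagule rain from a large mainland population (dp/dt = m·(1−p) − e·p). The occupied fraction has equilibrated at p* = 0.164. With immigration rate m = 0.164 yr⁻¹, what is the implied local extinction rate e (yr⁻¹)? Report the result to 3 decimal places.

At equilibrium m(1−p*) = e·p*, so e = m(1−p*)/p*.
e = 0.164 × 0.8360 / 0.164 = 0.8360.

0.836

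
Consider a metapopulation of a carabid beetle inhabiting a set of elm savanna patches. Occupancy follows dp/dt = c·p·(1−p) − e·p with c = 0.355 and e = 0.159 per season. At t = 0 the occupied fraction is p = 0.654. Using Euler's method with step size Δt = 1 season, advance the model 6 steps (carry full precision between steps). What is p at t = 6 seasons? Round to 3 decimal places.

0.576

Update rule: p ← p + [c·p·(1−p) − e·p]·Δt with Δt = 1.
  1  |  dp/dt·Δt = -0.023655  |  p_1 = 0.630345
  2  |  dp/dt·Δt = -0.017506  |  p_2 = 0.612839
  3  |  dp/dt·Δt = -0.013211  |  p_3 = 0.599627
  4  |  dp/dt·Δt = -0.010114  |  p_4 = 0.589513
  5  |  dp/dt·Δt = -0.007827  |  p_5 = 0.581686
  6  |  dp/dt·Δt = -0.006107  |  p_6 = 0.575579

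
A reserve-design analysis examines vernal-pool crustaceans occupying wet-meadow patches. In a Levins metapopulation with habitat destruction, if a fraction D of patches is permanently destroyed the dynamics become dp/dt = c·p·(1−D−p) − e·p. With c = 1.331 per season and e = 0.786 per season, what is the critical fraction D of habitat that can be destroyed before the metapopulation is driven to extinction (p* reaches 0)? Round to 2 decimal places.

The nontrivial equilibrium is p* = (1−D) − e/c; extinction occurs when this hits zero.
So D_crit = 1 − e/c = 1 − 0.786/1.331 = 1 − 0.5905 = 0.4095.
This equals the undisturbed p*, a classic result of Lande's extension.

0.41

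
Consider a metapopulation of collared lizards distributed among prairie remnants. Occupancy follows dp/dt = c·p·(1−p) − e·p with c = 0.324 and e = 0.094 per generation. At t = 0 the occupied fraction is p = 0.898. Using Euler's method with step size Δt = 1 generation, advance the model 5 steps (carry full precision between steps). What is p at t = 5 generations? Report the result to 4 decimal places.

0.7501

Update rule: p ← p + [c·p·(1−p) − e·p]·Δt with Δt = 1.
p: 0.89800 → 0.84327  (Δp = -0.05473)
p: 0.84327 → 0.80682  (Δp = -0.03644)
p: 0.80682 → 0.78148  (Δp = -0.02534)
p: 0.78148 → 0.76335  (Δp = -0.01813)
p: 0.76335 → 0.75012  (Δp = -0.01323)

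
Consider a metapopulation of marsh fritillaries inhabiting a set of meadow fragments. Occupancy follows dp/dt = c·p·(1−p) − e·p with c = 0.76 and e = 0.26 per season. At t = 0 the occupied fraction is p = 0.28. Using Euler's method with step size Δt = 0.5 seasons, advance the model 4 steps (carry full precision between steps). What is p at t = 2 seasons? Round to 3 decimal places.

0.441

Update rule: p ← p + [c·p·(1−p) − e·p]·Δt with Δt = 0.5.
  1  |  dp/dt·Δt = +0.040208  |  p_1 = 0.320208
  2  |  dp/dt·Δt = +0.041089  |  p_2 = 0.361297
  3  |  dp/dt·Δt = +0.040721  |  p_3 = 0.402018
  4  |  dp/dt·Δt = +0.039089  |  p_4 = 0.441108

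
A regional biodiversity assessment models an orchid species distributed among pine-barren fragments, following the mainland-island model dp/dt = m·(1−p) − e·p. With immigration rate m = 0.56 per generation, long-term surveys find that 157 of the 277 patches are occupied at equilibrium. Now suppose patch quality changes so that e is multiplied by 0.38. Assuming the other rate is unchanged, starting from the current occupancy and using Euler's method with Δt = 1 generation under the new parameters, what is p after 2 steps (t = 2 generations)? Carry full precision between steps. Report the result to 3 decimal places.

Observed p* = 157/277 = 0.56679.
Balance m(1−p*) = e·p* gives e = m(1−p*)/p* = 0.56×0.43321/0.56679 = 0.42803.
Starting from p₀ = 0.56679; update p ← p + (dp/dt)·Δt with the new parameters.
  1  |  dp/dt·Δt = +0.150412  |  p_1 = 0.717199
  2  |  dp/dt·Δt = +0.041717  |  p_2 = 0.758915

0.759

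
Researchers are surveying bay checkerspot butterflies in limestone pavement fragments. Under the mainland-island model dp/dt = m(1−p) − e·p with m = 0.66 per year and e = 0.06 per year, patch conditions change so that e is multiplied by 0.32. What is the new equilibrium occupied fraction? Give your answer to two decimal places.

0.97

Before: p* = 0.66/(0.66+0.06) = 0.9167.
After: m = 0.66, e = 0.0192; p* = 0.66/0.6792 = 0.9717.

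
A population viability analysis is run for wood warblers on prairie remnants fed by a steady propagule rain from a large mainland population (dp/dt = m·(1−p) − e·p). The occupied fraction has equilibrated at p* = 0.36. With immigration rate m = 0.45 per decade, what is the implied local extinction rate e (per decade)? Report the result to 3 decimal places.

0.800

At equilibrium m(1−p*) = e·p*, so e = m(1−p*)/p*.
e = 0.45 × 0.6400 / 0.36 = 0.8000.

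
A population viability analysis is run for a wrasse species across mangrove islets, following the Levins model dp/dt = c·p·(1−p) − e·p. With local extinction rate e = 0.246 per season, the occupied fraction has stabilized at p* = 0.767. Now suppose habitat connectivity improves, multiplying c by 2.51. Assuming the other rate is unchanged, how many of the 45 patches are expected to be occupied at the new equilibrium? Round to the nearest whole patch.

41

Balance c(1−p*) = e gives c = e/(1 − 0.76700) = 0.246/0.23300 = 1.05579.
New p* = 1 − e/c = 1 − 0.24600/2.65003 = 0.90717.
Expected occupied = 45 × 0.90717 = 40.82 ≈ 41.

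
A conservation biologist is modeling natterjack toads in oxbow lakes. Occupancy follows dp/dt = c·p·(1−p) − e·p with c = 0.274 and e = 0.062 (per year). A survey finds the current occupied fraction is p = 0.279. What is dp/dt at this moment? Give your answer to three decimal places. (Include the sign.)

Colonization term: c·p·(1−p) = 0.274×0.279×0.7210 = 0.05512.
Extinction term: e·p = 0.01730.
dp/dt = 0.05512 − 0.01730 = 0.03782.

0.038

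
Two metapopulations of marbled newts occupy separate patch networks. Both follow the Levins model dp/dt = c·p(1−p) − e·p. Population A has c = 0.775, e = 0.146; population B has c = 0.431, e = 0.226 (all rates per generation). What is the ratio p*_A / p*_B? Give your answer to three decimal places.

A: p*_A = 1 − 0.146/0.775 = 0.8116.
B: p*_B = 1 − 0.226/0.431 = 0.4756.
p*_A / p*_B = 0.8116/0.4756 = 1.7064.

1.706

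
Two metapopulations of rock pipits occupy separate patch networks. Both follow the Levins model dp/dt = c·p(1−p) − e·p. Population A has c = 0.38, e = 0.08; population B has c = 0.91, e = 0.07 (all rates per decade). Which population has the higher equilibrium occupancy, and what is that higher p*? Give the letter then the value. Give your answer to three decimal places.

B, 0.923

A: p*_A = 1 − 0.08/0.38 = 0.7895.
B: p*_B = 1 − 0.07/0.91 = 0.9231.
B is higher at 0.9231.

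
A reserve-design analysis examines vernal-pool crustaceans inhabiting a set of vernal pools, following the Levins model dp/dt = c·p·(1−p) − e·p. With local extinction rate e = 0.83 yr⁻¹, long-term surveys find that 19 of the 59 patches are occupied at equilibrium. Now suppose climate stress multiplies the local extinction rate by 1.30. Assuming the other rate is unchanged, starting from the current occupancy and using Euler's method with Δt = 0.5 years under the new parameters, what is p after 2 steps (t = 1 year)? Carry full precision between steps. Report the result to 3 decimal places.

0.254

Observed p* = 19/59 = 0.32203.
Balance c(1−p*) = e gives c = e/(1 − 0.32203) = 0.83/0.67797 = 1.22425.
Starting from p₀ = 0.32203; update p ← p + (dp/dt)·Δt with the new parameters.
p: 0.32203 → 0.28194  (Δp = -0.04009)
p: 0.28194 → 0.25376  (Δp = -0.02818)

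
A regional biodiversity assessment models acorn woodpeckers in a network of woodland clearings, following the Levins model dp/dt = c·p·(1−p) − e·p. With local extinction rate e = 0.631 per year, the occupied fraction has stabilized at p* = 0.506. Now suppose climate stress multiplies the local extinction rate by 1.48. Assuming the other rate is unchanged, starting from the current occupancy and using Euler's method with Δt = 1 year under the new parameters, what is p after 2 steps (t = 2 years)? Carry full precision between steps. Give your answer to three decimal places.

Balance c(1−p*) = e gives c = e/(1 − 0.50600) = 0.631/0.49400 = 1.27733.
Starting from p₀ = 0.50600; update p ← p + (dp/dt)·Δt with the new parameters.
p: 0.50600 → 0.35274  (Δp = -0.15326)
p: 0.35274 → 0.31496  (Δp = -0.03779)

0.315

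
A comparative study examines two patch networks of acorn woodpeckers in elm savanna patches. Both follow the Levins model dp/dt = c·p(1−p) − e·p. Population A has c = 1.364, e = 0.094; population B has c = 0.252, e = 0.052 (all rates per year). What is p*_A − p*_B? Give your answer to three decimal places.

A: p*_A = 1 − 0.094/1.364 = 0.9311.
B: p*_B = 1 − 0.052/0.252 = 0.7937.
p*_A − p*_B = 0.9311 − 0.7937 = 0.1374.

0.137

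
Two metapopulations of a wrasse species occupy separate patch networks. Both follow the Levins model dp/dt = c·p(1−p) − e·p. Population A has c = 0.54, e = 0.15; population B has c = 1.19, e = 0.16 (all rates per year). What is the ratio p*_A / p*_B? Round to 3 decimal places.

0.834

A: p*_A = 1 − 0.15/0.54 = 0.7222.
B: p*_B = 1 − 0.16/1.19 = 0.8655.
p*_A / p*_B = 0.7222/0.8655 = 0.8344.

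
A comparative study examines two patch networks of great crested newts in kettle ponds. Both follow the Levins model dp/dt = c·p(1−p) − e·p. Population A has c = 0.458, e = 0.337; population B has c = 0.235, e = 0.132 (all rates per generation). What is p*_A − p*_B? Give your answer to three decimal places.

A: p*_A = 1 − 0.337/0.458 = 0.2642.
B: p*_B = 1 − 0.132/0.235 = 0.4383.
p*_A − p*_B = 0.2642 − 0.4383 = -0.1741.

-0.174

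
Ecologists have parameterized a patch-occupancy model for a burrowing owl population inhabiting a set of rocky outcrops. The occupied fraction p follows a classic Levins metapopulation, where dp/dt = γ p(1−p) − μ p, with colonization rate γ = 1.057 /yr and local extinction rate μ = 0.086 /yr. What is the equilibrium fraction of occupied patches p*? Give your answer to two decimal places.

Setting dp/dt = 0 and dividing through by p* gives γ·(1−p*) = μ.
So p* = 1 − μ/γ = 1 − 0.086/1.057 = 1 − 0.0814 = 0.9186.

0.92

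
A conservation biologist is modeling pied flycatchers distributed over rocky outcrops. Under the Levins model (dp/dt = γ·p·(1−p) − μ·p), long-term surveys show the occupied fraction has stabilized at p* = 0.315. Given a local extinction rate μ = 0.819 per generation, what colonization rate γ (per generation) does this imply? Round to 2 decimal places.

1.20

At equilibrium γ(1−p*) = μ, so γ = μ/(1−p*).
γ = 0.819/(1 − 0.315) = 0.819/0.6850 = 1.1956.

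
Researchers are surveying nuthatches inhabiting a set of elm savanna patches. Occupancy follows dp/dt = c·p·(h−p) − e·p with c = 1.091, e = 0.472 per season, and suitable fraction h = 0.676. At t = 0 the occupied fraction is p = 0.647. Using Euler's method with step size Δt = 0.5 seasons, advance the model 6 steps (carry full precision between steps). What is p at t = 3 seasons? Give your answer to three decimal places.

Update rule: p ← p + [c·p·(h−p) − e·p]·Δt with Δt = 0.5.
p: 0.64700 → 0.50454  (Δp = -0.14246)
p: 0.50454 → 0.43266  (Δp = -0.07188)
p: 0.43266 → 0.38798  (Δp = -0.04468)
p: 0.38798 → 0.35738  (Δp = -0.03061)
p: 0.35738 → 0.33515  (Δp = -0.02223)
p: 0.33515 → 0.31837  (Δp = -0.01678)

0.318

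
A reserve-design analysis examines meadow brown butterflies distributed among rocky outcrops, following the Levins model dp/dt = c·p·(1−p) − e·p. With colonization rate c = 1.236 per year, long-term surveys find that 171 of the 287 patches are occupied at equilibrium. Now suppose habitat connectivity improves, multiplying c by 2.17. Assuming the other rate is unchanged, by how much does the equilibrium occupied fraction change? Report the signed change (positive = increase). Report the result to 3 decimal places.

Observed p* = 171/287 = 0.59582.
Balance c(1−p*) = e gives e = 1.236×(1 − 0.59582) = 0.49957.
New p* = 1 − e/c = 1 − 0.49957/2.68212 = 0.81374.
Δp* = 0.81374 − 0.59582 = +0.21792.

0.218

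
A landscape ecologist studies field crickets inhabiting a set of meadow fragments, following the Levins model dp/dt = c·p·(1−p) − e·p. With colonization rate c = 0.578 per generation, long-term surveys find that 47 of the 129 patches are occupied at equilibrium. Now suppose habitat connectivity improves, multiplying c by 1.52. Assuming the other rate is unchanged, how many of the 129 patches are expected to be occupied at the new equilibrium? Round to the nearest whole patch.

75

Observed p* = 47/129 = 0.36434.
Balance c(1−p*) = e gives e = 0.578×(1 − 0.36434) = 0.36741.
New p* = 1 − e/c = 1 − 0.36741/0.87856 = 0.58180.
Expected occupied = 129 × 0.58180 = 75.05 ≈ 75.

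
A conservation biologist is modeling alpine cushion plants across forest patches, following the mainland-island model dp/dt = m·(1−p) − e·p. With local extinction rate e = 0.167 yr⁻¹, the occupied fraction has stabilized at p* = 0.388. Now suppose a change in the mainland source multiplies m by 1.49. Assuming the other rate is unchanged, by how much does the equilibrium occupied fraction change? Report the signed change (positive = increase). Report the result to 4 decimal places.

0.0978

Balance m(1−p*) = e·p* gives m = e·p*/(1−p*) = 0.167×0.38800/0.61200 = 0.10588.
New p* = m/(m+e) = 0.15776/(0.15776+0.16700) = 0.48577.
Δp* = 0.48577 − 0.38800 = +0.09777.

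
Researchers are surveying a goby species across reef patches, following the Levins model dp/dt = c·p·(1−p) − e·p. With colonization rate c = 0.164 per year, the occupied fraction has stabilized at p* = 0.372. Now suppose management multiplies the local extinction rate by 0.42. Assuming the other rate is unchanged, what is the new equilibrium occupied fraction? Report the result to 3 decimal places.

0.736

Balance c(1−p*) = e gives e = 0.164×(1 − 0.37200) = 0.10299.
New p* = 1 − e/c = 1 − 0.04326/0.16400 = 0.73622.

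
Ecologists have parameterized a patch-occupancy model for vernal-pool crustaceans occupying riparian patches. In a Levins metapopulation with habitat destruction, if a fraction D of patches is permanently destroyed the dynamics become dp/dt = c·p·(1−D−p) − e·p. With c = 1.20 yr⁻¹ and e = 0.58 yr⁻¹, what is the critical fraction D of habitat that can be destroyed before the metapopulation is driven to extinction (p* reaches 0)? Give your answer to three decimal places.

0.517

The nontrivial equilibrium is p* = (1−D) − e/c; extinction occurs when this hits zero.
So D_crit = 1 − e/c = 1 − 0.58/1.20 = 1 − 0.4833 = 0.5167.
Note this equals the original equilibrium occupancy — the Levins extinction-debt result.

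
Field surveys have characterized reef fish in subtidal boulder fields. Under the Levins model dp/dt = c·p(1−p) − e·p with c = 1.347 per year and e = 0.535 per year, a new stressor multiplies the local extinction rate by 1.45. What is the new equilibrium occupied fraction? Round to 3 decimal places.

0.424

Before: p* = 1 − 0.535/1.347 = 0.6028.
After the change, c = 1.347, e = 0.77575, so p* = 1 − 0.77575/1.347 = 0.4241.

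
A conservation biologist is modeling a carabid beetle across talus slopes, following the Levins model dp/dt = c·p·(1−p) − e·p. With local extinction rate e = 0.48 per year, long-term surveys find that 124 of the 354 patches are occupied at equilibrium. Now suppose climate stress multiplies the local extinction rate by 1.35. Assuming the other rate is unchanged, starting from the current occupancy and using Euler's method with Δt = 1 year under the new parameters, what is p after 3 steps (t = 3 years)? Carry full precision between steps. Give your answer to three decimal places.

0.230

Observed p* = 124/354 = 0.35028.
Balance c(1−p*) = e gives c = e/(1 − 0.35028) = 0.48/0.64972 = 0.73878.
Starting from p₀ = 0.35028; update p ← p + (dp/dt)·Δt with the new parameters.
  1  |  dp/dt·Δt = -0.058847  |  p_1 = 0.291435
  2  |  dp/dt·Δt = -0.036291  |  p_2 = 0.255144
  3  |  dp/dt·Δt = -0.024931  |  p_3 = 0.230213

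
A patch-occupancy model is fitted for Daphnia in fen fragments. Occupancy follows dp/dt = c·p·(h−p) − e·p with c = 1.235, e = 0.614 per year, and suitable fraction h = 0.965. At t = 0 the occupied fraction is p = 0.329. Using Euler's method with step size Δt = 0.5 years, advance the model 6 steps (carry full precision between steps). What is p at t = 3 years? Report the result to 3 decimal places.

Update rule: p ← p + [c·p·(h−p) − e·p]·Δt with Δt = 0.5.
step 1: Δp = +0.02821, p = 0.35721
step 2: Δp = +0.02440, p = 0.38161
step 3: Δp = +0.02032, p = 0.40193
step 4: Δp = +0.01636, p = 0.41828
step 5: Δp = +0.01280, p = 0.43108
step 6: Δp = +0.00978, p = 0.44087

0.441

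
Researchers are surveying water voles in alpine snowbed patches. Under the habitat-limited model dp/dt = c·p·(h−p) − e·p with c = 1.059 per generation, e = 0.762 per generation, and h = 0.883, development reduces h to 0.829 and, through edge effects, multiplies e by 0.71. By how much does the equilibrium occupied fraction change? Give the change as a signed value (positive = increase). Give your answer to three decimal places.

Before: p* = h − e/c = 0.883 − 0.762/1.059 = 0.883 − 0.7195 = 0.1635.
After: c = 1.059, e = 0.54102, h = 0.829; p* = 0.829 − 0.54102/1.059 = 0.3181.
Δp* = 0.3181 − 0.1635 = +0.1547.

0.155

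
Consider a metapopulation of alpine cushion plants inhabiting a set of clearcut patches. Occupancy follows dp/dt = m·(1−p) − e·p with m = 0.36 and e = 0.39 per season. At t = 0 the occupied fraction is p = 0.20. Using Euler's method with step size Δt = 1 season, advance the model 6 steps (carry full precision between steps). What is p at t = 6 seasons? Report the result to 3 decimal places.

Update rule: p ← p + [m·(1−p) − e·p]·Δt with Δt = 1.
step 1: Δp = +0.21000, p = 0.41000
step 2: Δp = +0.05250, p = 0.46250
step 3: Δp = +0.01312, p = 0.47562
step 4: Δp = +0.00328, p = 0.47891
step 5: Δp = +0.00082, p = 0.47973
step 6: Δp = +0.00021, p = 0.47993

0.480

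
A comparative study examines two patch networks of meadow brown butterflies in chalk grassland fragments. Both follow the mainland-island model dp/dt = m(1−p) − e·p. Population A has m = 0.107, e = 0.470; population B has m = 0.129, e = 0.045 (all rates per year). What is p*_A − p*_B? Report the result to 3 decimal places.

-0.556

A: p*_A = m/(m+e) = 0.107/0.5770 = 0.1854.
B: p*_B = 0.129/0.1740 = 0.7414.
p*_A − p*_B = 0.1854 − 0.7414 = -0.5559.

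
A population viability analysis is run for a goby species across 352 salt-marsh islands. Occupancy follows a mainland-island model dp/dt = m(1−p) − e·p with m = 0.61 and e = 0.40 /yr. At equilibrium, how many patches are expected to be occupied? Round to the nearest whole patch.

213

p* = m/(m+e) = 0.61/1.0100 = 0.6040.
Expected occupied patches = N × p* = 352 × 0.6040 = 212.59 ≈ 213.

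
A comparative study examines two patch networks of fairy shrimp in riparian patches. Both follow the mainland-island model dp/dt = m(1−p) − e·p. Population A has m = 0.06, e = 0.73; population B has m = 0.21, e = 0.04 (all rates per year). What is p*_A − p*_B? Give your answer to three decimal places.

A: p*_A = m/(m+e) = 0.06/0.7900 = 0.0759.
B: p*_B = 0.21/0.2500 = 0.8400.
p*_A − p*_B = 0.0759 − 0.8400 = -0.7641.

-0.764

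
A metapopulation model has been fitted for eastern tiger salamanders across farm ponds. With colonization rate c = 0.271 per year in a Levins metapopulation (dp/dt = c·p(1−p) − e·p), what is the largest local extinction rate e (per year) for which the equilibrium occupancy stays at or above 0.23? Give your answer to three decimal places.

0.209

1 − e/c ≥ 0.23 ⇒ e ≤ c(1 − 0.23) = 0.271 × 0.7700.
e_max = 0.2087.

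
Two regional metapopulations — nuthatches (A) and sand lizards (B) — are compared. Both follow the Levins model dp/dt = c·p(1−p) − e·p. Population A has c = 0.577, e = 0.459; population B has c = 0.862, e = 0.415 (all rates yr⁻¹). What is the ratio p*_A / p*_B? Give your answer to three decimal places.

A: p*_A = 1 − 0.459/0.577 = 0.2045.
B: p*_B = 1 − 0.415/0.862 = 0.5186.
p*_A / p*_B = 0.2045/0.5186 = 0.3944.

0.394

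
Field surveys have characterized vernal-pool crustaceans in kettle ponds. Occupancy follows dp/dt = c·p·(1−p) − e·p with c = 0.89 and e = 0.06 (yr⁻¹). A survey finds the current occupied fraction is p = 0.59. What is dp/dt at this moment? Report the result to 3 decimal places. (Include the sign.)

Colonization term: c·p·(1−p) = 0.89×0.59×0.4100 = 0.21529.
Extinction term: e·p = 0.03540.
dp/dt = 0.21529 − 0.03540 = 0.17989.

0.180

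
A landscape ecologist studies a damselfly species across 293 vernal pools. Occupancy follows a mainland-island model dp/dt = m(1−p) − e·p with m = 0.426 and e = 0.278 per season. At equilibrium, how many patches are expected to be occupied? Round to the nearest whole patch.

p* = m/(m+e) = 0.426/0.7040 = 0.6051.
Expected occupied patches = N × p* = 293 × 0.6051 = 177.30 ≈ 177.

177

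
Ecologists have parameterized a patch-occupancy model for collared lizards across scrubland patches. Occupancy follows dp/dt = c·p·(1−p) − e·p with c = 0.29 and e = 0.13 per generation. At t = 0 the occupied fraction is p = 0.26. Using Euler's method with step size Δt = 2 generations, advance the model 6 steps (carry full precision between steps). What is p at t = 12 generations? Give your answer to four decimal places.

Update rule: p ← p + [c·p·(1−p) − e·p]·Δt with Δt = 2.
step 1: Δp = +0.04399, p = 0.30399
step 2: Δp = +0.04368, p = 0.34767
step 3: Δp = +0.04115, p = 0.38882
step 4: Δp = +0.03674, p = 0.42556
step 5: Δp = +0.03114, p = 0.45670
step 6: Δp = +0.02517, p = 0.48187

0.4819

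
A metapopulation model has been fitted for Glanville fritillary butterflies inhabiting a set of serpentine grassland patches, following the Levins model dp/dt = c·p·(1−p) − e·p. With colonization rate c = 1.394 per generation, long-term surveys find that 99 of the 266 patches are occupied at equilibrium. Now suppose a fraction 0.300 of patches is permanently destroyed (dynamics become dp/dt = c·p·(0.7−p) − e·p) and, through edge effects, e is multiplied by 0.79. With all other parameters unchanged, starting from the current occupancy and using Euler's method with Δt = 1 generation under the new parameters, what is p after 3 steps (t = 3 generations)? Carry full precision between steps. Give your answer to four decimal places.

0.2356

Observed p* = 99/266 = 0.37218.
Balance c(1−p*) = e gives e = 1.394×(1 − 0.37218) = 0.87518.
Starting from p₀ = 0.37218; update p ← p + (dp/dt)·Δt with the new parameters.
step 1: Δp = -0.08724, p = 0.28494
step 2: Δp = -0.03214, p = 0.25280
step 3: Δp = -0.01719, p = 0.23561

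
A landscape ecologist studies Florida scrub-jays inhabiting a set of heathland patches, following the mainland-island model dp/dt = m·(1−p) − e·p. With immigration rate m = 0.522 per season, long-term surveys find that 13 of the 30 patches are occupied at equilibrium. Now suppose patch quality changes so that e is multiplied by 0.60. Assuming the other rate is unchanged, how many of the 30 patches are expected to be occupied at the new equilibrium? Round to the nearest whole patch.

Observed p* = 13/30 = 0.43333.
Balance m(1−p*) = e·p* gives e = m(1−p*)/p* = 0.522×0.56667/0.43333 = 0.68262.
New p* = m/(m+e) = 0.52200/(0.52200+0.40957) = 0.56034.
Expected occupied = 30 × 0.56034 = 16.81 ≈ 17.

17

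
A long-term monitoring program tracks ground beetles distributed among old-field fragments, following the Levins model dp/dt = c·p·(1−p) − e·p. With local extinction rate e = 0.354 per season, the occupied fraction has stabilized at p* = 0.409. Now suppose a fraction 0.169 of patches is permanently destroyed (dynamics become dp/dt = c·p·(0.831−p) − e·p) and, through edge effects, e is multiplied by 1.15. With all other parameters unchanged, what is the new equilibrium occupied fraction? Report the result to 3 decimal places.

Balance c(1−p*) = e gives c = e/(1 − 0.40900) = 0.354/0.59100 = 0.59898.
New p* = 0.831 − e/c = 0.831 − 0.40710/0.59898 = 0.15134.

0.151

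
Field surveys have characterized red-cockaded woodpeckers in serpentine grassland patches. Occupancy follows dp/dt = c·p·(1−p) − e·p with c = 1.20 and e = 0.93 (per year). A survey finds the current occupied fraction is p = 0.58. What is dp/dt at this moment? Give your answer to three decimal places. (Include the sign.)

-0.247

Colonization term: c·p·(1−p) = 1.20×0.58×0.4200 = 0.29232.
Extinction term: e·p = 0.53940.
dp/dt = 0.29232 − 0.53940 = -0.24708.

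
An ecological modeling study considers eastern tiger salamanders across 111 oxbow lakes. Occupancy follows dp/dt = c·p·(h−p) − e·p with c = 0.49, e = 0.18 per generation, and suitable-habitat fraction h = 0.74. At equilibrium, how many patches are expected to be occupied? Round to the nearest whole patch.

p* = h − e/c = 0.74 − 0.3673 = 0.3727.
Expected occupied patches = N × p* = 111 × 0.3727 = 41.36 ≈ 41.

41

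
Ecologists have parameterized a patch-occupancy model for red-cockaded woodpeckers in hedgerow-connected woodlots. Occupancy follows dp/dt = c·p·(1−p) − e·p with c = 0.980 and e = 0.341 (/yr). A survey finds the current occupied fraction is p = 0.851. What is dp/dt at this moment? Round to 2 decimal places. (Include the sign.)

Colonization term: c·p·(1−p) = 0.980×0.851×0.1490 = 0.12426.
Extinction term: e·p = 0.29019.
dp/dt = 0.12426 − 0.29019 = -0.16593.

-0.17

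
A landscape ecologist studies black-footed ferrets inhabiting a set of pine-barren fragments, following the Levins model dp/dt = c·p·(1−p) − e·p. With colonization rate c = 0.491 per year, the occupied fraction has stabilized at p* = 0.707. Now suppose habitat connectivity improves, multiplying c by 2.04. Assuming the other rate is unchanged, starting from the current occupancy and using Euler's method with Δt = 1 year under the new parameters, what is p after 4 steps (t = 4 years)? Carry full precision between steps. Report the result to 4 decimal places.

0.8562

Balance c(1−p*) = e gives e = 0.491×(1 − 0.70700) = 0.14386.
Starting from p₀ = 0.70700; update p ← p + (dp/dt)·Δt with the new parameters.
t = 1: p = 0.70700 + (+0.10578) = 0.81278
t = 2: p = 0.81278 + (+0.03549) = 0.84827
t = 3: p = 0.84827 + (+0.00689) = 0.85515
t = 4: p = 0.85515 + (+0.00104) = 0.85620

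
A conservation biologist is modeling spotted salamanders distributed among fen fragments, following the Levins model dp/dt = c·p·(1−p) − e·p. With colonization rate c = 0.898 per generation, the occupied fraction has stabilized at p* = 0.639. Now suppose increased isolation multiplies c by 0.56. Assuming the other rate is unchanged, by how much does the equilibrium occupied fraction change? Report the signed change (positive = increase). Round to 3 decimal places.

-0.284

Balance c(1−p*) = e gives e = 0.898×(1 − 0.63900) = 0.32418.
New p* = 1 − e/c = 1 − 0.32418/0.50288 = 0.35535.
Δp* = 0.35535 − 0.63900 = -0.28365.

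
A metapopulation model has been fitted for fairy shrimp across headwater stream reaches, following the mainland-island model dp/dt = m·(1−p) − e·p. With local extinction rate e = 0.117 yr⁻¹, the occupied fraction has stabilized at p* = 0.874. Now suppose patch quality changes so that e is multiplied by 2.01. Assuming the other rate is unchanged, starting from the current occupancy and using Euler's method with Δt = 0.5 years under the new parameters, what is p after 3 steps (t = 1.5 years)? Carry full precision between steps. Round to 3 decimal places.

Balance m(1−p*) = e·p* gives m = e·p*/(1−p*) = 0.117×0.87400/0.12600 = 0.81157.
Starting from p₀ = 0.87400; update p ← p + (dp/dt)·Δt with the new parameters.
  1  |  dp/dt·Δt = -0.051640  |  p_1 = 0.822360
  2  |  dp/dt·Δt = -0.024613  |  p_2 = 0.797746
  3  |  dp/dt·Δt = -0.011731  |  p_3 = 0.786015

0.786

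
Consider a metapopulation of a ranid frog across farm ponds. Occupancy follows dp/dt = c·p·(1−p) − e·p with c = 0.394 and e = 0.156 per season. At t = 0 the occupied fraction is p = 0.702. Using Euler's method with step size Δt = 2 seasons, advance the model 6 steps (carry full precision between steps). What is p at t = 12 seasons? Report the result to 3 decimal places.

0.606

Update rule: p ← p + [c·p·(1−p) − e·p]·Δt with Δt = 2.
p: 0.70200 → 0.64782  (Δp = -0.05418)
p: 0.64782 → 0.62548  (Δp = -0.02234)
p: 0.62548 → 0.61492  (Δp = -0.01056)
p: 0.61492 → 0.60966  (Δp = -0.00526)
p: 0.60966 → 0.60697  (Δp = -0.00269)
p: 0.60697 → 0.60558  (Δp = -0.00139)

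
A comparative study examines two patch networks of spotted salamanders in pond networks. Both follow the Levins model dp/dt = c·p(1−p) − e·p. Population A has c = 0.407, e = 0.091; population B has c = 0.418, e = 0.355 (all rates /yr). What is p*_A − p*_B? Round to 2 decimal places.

0.63

A: p*_A = 1 − 0.091/0.407 = 0.7764.
B: p*_B = 1 − 0.355/0.418 = 0.1507.
p*_A − p*_B = 0.7764 − 0.1507 = 0.6257.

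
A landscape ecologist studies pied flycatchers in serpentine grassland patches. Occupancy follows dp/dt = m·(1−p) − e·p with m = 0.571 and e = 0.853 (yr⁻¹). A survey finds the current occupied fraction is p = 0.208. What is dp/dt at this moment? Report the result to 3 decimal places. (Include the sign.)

Colonization term: m·(1−p) = 0.571×0.7920 = 0.45223.
Extinction term: e·p = 0.17742.
dp/dt = 0.45223 − 0.17742 = 0.27481.

0.275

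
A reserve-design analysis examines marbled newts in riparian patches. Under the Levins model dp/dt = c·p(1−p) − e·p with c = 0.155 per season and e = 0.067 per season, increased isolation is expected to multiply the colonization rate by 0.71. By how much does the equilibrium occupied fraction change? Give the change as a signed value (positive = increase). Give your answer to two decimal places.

Before: p* = 1 − 0.067/0.155 = 0.5677.
After the change, c = 0.11005, e = 0.067, so p* = 1 − 0.067/0.11005 = 0.3912.
Δp* = 0.3912 − 0.5677 = -0.1766.

-0.18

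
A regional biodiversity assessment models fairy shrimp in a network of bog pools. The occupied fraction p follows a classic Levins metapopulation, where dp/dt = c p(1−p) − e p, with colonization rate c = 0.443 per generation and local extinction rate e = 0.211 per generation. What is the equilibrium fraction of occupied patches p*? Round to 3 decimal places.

0.524

Setting dp/dt = 0 and dividing through by p* gives c·(1−p*) = e.
So p* = 1 − e/c = 1 − 0.211/0.443 = 1 − 0.4763 = 0.5237.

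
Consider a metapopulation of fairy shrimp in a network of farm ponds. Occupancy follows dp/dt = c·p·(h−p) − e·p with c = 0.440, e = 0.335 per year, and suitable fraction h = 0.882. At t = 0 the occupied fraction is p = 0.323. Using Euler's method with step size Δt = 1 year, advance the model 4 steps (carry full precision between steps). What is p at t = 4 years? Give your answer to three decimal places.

0.239

Update rule: p ← p + [c·p·(h−p) − e·p]·Δt with Δt = 1.
t = 1: p = 0.32300 + (-0.02876) = 0.29424
t = 2: p = 0.29424 + (-0.02248) = 0.27176
t = 3: p = 0.27176 + (-0.01807) = 0.25369
t = 4: p = 0.25369 + (-0.01485) = 0.23884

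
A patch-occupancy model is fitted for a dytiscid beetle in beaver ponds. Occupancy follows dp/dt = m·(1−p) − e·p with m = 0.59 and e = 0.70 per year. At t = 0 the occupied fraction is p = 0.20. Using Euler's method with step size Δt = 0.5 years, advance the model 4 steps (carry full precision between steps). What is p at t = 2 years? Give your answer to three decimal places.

0.453

Update rule: p ← p + [m·(1−p) − e·p]·Δt with Δt = 0.5.
step 1: Δp = +0.16600, p = 0.36600
step 2: Δp = +0.05893, p = 0.42493
step 3: Δp = +0.02092, p = 0.44585
step 4: Δp = +0.00743, p = 0.45328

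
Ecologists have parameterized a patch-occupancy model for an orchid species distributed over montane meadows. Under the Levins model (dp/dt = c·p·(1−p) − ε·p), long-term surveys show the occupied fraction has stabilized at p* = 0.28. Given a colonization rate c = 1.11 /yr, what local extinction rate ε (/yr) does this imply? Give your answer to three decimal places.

At equilibrium c(1−p*) = ε.
ε = 1.11 × (1 − 0.28) = 1.11 × 0.7200 = 0.7992.

0.799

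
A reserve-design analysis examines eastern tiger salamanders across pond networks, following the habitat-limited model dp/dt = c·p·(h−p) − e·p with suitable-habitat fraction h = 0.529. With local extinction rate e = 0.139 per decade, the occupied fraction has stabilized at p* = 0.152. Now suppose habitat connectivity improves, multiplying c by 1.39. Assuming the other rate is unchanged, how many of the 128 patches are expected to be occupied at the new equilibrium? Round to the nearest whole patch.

Balance c(h−p*) = e gives c = e/(0.529 − 0.15200) = 0.139/0.37700 = 0.36870.
New p* = 0.529 − e/c = 0.529 − 0.13900/0.51249 = 0.25778.
Expected occupied = 128 × 0.25778 = 33.00 ≈ 33.

33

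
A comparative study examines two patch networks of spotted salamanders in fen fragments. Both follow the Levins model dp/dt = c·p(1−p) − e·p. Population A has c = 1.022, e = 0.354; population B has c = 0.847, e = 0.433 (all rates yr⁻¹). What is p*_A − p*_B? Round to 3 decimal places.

A: p*_A = 1 − 0.354/1.022 = 0.6536.
B: p*_B = 1 − 0.433/0.847 = 0.4888.
p*_A − p*_B = 0.6536 − 0.4888 = 0.1648.

0.165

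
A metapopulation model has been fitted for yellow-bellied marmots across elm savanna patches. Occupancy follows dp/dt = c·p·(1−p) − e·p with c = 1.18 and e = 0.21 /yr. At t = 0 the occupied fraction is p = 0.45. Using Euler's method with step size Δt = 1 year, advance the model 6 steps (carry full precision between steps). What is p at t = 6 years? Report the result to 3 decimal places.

0.822

Update rule: p ← p + [c·p·(1−p) − e·p]·Δt with Δt = 1.
t = 1: p = 0.45000 + (+0.19755) = 0.64755
t = 2: p = 0.64755 + (+0.13332) = 0.78087
t = 3: p = 0.78087 + (+0.03793) = 0.81880
t = 4: p = 0.81880 + (+0.00312) = 0.82192
t = 5: p = 0.82192 + (+0.00011) = 0.82203
t = 6: p = 0.82203 + (+0.00000) = 0.82203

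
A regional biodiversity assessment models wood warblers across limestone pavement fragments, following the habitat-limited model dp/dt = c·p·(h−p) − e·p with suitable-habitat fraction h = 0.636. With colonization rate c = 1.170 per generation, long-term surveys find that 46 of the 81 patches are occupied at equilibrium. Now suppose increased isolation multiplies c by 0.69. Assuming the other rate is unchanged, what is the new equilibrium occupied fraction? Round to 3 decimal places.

0.537

Observed p* = 46/81 = 0.56790.
Balance c(h−p*) = e gives e = 1.170×(0.636 − 0.56790) = 0.07968.
New p* = 0.636 − e/c = 0.636 − 0.07968/0.80730 = 0.53730.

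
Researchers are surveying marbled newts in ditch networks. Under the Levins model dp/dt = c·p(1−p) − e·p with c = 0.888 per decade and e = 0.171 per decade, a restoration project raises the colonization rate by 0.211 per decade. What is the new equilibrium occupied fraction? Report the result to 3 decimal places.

0.844

Before: p* = 1 − 0.171/0.888 = 0.8074.
After the change, c = 1.099, e = 0.171, so p* = 1 − 0.171/1.099 = 0.8444.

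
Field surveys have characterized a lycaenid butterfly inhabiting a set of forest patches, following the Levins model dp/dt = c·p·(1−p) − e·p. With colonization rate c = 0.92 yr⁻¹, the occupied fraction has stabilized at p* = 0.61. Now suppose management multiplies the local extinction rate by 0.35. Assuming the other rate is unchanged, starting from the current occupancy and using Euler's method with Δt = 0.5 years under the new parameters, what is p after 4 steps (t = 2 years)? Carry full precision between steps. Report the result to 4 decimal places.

Balance c(1−p*) = e gives e = 0.92×(1 − 0.61000) = 0.35880.
Starting from p₀ = 0.61000; update p ← p + (dp/dt)·Δt with the new parameters.
t = 0.5: p = 0.61000 + (+0.07113) = 0.68113
t = 1: p = 0.68113 + (+0.05714) = 0.73827
t = 1.5: p = 0.73827 + (+0.04253) = 0.78080
t = 2: p = 0.78080 + (+0.02970) = 0.81050

0.8105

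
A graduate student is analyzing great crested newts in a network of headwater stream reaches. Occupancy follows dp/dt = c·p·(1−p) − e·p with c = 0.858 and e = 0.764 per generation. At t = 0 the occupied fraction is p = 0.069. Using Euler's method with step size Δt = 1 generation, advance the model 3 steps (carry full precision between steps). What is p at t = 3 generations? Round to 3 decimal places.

Update rule: p ← p + [c·p·(1−p) − e·p]·Δt with Δt = 1.
  1  |  dp/dt·Δt = +0.002401  |  p_1 = 0.071401
  2  |  dp/dt·Δt = +0.002338  |  p_2 = 0.073739
  3  |  dp/dt·Δt = +0.002266  |  p_3 = 0.076005

0.076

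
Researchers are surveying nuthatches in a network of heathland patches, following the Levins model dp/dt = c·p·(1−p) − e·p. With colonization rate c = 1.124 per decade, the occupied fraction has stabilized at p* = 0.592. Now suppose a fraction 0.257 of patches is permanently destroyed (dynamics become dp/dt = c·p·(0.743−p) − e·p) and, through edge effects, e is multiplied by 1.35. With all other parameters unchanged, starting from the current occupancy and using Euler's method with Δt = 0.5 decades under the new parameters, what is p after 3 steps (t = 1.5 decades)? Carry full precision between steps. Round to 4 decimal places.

Balance c(1−p*) = e gives e = 1.124×(1 − 0.59200) = 0.45859.
Starting from p₀ = 0.59200; update p ← p + (dp/dt)·Δt with the new parameters.
step 1: Δp = -0.13302, p = 0.45898
step 2: Δp = -0.06882, p = 0.39017
step 3: Δp = -0.04341, p = 0.34676

0.3468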